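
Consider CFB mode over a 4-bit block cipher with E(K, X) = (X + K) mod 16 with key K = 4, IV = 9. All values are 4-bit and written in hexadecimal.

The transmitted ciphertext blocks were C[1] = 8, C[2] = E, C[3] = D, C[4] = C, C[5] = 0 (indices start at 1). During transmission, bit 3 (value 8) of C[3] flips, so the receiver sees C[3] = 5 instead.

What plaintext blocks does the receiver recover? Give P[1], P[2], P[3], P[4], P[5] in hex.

P[1] = 5, P[2] = 2, P[3] = 7, P[4] = 5, P[5] = 0

CFB decryption: P_i = C_i ⊕ E(K, C_{i−1}), with C_{0} = IV.
Only C[3] changed, to 5. In CFB, a change in C_i flips the same bit in P_i and garbles P_{i+1}. Decrypting the received ciphertext:
P[1]: E(K, 9) = D; 8 ⊕ D = 5.
P[2]: E(K, 8) = C; E ⊕ C = 2.
P[3]: E(K, E) = 2; 5 ⊕ 2 = 7.
P[4]: E(K, 5) = 9; C ⊕ 9 = 5.
P[5]: E(K, C) = 0; 0 ⊕ 0 = 0.
Blocks that differ from the original plaintext: P[3], P[4].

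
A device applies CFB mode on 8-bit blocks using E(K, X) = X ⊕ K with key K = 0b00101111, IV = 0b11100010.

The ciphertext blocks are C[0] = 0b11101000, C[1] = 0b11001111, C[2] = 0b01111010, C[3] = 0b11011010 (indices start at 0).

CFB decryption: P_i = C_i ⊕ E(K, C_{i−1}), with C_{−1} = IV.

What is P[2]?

P[2] = 0b10011010

P[2]: E(K, 0b11001111) = 0b11100000; 0b01111010 ⊕ 0b11100000 = 0b10011010.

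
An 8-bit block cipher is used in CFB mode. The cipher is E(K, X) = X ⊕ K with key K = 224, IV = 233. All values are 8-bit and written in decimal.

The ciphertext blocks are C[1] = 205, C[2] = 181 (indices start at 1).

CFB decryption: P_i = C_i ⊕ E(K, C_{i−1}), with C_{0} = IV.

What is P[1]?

P[1]: E(K, 233) = 9; 205 ⊕ 9 = 196.

P[1] = 196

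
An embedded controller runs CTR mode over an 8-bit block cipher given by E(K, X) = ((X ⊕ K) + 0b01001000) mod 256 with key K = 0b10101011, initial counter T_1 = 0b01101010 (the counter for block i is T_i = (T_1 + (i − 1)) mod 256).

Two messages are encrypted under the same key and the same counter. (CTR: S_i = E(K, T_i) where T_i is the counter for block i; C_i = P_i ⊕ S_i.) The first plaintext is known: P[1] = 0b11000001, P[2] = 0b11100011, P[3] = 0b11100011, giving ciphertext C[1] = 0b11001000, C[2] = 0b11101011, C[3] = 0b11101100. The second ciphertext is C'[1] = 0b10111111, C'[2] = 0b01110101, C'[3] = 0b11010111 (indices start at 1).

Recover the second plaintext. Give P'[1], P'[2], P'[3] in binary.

P'[1] = 0b10110110, P'[2] = 0b01111101, P'[3] = 0b11011000

In CTR with a reused counter, both messages share the same keystream S_i, so C_i ⊕ C'_i = P_i ⊕ P'_i and thus P'_i = P_i ⊕ C_i ⊕ C'_i.
P'[1]: 0b11000001 ⊕ 0b11001000 ⊕ 0b10111111 = 0b10110110.
P'[2]: 0b11100011 ⊕ 0b11101011 ⊕ 0b01110101 = 0b01111101.
P'[3]: 0b11100011 ⊕ 0b11101100 ⊕ 0b11010111 = 0b11011000.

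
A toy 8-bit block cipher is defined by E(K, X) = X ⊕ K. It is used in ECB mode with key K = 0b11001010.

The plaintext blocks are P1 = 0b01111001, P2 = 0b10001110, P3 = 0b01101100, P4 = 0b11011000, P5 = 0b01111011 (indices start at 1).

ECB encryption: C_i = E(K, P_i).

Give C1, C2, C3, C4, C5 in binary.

C1 = 0b10110011, C2 = 0b01000100, C3 = 0b10100110, C4 = 0b00010010, C5 = 0b10110001

C1: E(K, 0b01111001) = 0b10110011.
C2: E(K, 0b10001110) = 0b01000100.
C3: E(K, 0b01101100) = 0b10100110.
C4: E(K, 0b11011000) = 0b00010010.
C5: E(K, 0b01111011) = 0b10110001.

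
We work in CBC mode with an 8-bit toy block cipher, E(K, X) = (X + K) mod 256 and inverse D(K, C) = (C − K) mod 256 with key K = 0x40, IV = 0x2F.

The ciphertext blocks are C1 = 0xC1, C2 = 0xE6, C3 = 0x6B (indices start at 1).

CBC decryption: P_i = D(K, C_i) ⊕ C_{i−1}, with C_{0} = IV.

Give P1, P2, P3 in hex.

P1 = 0xAE, P2 = 0x67, P3 = 0xCD

P1: D(K, 0xC1) = 0x81; 0x81 ⊕ 0x2F = 0xAE.
P2: D(K, 0xE6) = 0xA6; 0xA6 ⊕ 0xC1 = 0x67.
P3: D(K, 0x6B) = 0x2B; 0x2B ⊕ 0xE6 = 0xCD.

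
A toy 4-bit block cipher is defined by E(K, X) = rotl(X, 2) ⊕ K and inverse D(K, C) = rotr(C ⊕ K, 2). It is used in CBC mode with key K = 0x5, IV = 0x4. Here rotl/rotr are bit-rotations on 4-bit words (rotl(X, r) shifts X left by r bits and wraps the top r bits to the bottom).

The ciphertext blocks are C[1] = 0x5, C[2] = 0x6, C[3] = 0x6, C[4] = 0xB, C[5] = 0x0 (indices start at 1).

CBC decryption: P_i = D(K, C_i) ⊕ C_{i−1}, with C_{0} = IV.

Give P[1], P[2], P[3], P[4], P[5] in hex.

P[1]: D(K, 0x5) = 0x0; 0x0 ⊕ 0x4 = 0x4.
P[2]: D(K, 0x6) = 0xC; 0xC ⊕ 0x5 = 0x9.
P[3]: D(K, 0x6) = 0xC; 0xC ⊕ 0x6 = 0xA.
P[4]: D(K, 0xB) = 0xB; 0xB ⊕ 0x6 = 0xD.
P[5]: D(K, 0x0) = 0x5; 0x5 ⊕ 0xB = 0xE.

P[1] = 0x4, P[2] = 0x9, P[3] = 0xA, P[4] = 0xD, P[5] = 0xE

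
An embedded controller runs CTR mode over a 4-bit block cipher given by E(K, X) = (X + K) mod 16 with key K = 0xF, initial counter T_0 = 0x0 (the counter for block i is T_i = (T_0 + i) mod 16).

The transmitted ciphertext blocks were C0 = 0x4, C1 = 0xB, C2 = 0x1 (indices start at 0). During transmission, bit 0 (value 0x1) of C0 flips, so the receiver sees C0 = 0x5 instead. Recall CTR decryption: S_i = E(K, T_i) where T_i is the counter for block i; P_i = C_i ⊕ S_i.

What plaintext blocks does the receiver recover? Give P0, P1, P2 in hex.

P0 = 0xA, P1 = 0xB, P2 = 0x0

Only C0 changed, to 0x5. In CTR, a change in C_i flips the same bit in P_i only; the keystream is unaffected. Decrypting the received ciphertext:
P0: T = 0x0, S = E(K, T) = 0xF; 0x5 ⊕ 0xF = 0xA.
P1: T = 0x1, S = E(K, T) = 0x0; 0xB ⊕ 0x0 = 0xB.
P2: T = 0x2, S = E(K, T) = 0x1; 0x1 ⊕ 0x1 = 0x0.
Blocks that differ from the original plaintext: P0.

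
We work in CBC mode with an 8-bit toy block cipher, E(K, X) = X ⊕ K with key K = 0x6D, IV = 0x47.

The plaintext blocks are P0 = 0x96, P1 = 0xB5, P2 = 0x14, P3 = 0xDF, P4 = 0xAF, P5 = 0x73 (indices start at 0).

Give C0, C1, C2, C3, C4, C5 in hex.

C0 = 0xBC, C1 = 0x64, C2 = 0x1D, C3 = 0xAF, C4 = 0x6D, C5 = 0x73

CBC encryption: C_i = E(K, P_i ⊕ C_{i−1}), with C_{−1} = IV.
C0: P0 ⊕ 0x47 = 0xD1; E(K, 0xD1) = 0xBC.
C1: P1 ⊕ 0xBC = 0x09; E(K, 0x09) = 0x64.
C2: P2 ⊕ 0x64 = 0x70; E(K, 0x70) = 0x1D.
C3: P3 ⊕ 0x1D = 0xC2; E(K, 0xC2) = 0xAF.
C4: P4 ⊕ 0xAF = 0x00; E(K, 0x00) = 0x6D.
C5: P5 ⊕ 0x6D = 0x1E; E(K, 0x1E) = 0x73.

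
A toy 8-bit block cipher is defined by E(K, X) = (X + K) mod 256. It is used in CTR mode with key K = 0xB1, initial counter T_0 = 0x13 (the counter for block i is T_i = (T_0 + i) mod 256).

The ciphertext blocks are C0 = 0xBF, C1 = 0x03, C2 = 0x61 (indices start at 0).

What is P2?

CTR decryption: S_i = E(K, T_i) where T_i is the counter for block i; P_i = C_i ⊕ S_i.
P2: T = 0x15, S = E(K, T) = 0xC6; 0x61 ⊕ 0xC6 = 0xA7.

P2 = 0xA7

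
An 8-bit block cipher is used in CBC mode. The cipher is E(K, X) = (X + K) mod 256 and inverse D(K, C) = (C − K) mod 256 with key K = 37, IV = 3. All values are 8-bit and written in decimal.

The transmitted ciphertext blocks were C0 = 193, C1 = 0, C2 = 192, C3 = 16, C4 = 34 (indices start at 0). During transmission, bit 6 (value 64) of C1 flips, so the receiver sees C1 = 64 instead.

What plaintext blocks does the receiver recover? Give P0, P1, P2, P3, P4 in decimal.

CBC decryption: P_i = D(K, C_i) ⊕ C_{i−1}, with C_{−1} = IV.
Only C1 changed, to 64. In CBC, a change in C_i garbles P_i and flips the same bit in P_{i+1}. Decrypting the received ciphertext:
P0: D(K, 193) = 156; 156 ⊕ 3 = 159.
P1: D(K, 64) = 27; 27 ⊕ 193 = 218.
P2: D(K, 192) = 155; 155 ⊕ 64 = 219.
P3: D(K, 16) = 235; 235 ⊕ 192 = 43.
P4: D(K, 34) = 253; 253 ⊕ 16 = 237.
Blocks that differ from the original plaintext: P1, P2.

P0 = 159, P1 = 218, P2 = 219, P3 = 43, P4 = 237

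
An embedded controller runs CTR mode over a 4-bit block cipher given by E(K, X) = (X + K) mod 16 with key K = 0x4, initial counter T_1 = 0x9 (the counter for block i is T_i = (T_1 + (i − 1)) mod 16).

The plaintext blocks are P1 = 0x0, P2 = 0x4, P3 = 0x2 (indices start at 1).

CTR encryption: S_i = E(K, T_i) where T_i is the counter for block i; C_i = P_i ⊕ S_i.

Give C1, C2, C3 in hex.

C1: T = 0x9, S = E(K, T) = 0xD; 0x0 ⊕ 0xD = 0xD.
C2: T = 0xA, S = E(K, T) = 0xE; 0x4 ⊕ 0xE = 0xA.
C3: T = 0xB, S = E(K, T) = 0xF; 0x2 ⊕ 0xF = 0xD.

C1 = 0xD, C2 = 0xA, C3 = 0xD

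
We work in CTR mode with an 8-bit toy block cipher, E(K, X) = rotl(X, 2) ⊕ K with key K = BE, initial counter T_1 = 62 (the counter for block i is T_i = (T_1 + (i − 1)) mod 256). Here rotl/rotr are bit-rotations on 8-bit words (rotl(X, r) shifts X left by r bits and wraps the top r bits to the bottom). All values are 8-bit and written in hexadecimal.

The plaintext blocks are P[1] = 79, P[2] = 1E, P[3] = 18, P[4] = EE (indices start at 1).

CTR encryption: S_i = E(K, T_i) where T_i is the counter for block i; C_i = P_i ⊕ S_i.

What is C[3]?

C[3] = 37

C[1]: T = 62, S = E(K, T) = 37; 79 ⊕ 37 = 4E.
C[2]: T = 63, S = E(K, T) = 33; 1E ⊕ 33 = 2D.
C[3]: T = 64, S = E(K, T) = 2F; 18 ⊕ 2F = 37.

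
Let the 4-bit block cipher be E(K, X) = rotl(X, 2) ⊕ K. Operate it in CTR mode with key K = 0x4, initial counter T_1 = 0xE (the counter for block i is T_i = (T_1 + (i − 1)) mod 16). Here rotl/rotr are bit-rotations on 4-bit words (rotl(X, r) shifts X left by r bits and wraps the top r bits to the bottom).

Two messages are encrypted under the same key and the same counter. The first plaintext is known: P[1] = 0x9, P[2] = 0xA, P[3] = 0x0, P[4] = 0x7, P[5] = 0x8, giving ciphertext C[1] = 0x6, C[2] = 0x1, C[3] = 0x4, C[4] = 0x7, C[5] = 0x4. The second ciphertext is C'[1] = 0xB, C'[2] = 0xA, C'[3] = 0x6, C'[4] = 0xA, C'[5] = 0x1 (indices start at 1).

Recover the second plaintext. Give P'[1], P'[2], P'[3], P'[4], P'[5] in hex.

P'[1] = 0x4, P'[2] = 0x1, P'[3] = 0x2, P'[4] = 0xA, P'[5] = 0xD

In CTR with a reused counter, both messages share the same keystream S_i, so C_i ⊕ C'_i = P_i ⊕ P'_i and thus P'_i = P_i ⊕ C_i ⊕ C'_i.
P'[1]: 0x9 ⊕ 0x6 ⊕ 0xB = 0x4.
P'[2]: 0xA ⊕ 0x1 ⊕ 0xA = 0x1.
P'[3]: 0x0 ⊕ 0x4 ⊕ 0x6 = 0x2.
P'[4]: 0x7 ⊕ 0x7 ⊕ 0xA = 0xA.
P'[5]: 0x8 ⊕ 0x4 ⊕ 0x1 = 0xD.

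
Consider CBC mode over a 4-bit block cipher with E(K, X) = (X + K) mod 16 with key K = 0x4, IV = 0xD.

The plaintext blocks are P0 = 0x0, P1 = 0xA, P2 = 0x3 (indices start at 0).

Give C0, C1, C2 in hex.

CBC encryption: C_i = E(K, P_i ⊕ C_{i−1}), with C_{−1} = IV.
C0: P0 ⊕ 0xD = 0xD; E(K, 0xD) = 0x1.
C1: P1 ⊕ 0x1 = 0xB; E(K, 0xB) = 0xF.
C2: P2 ⊕ 0xF = 0xC; E(K, 0xC) = 0x0.

C0 = 0x1, C1 = 0xF, C2 = 0x0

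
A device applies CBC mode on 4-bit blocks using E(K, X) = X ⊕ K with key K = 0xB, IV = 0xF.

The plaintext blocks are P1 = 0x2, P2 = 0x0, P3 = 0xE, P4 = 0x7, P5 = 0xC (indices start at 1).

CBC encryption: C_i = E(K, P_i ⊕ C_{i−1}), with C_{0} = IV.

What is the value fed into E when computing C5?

0x8

C1: P1 ⊕ 0xF = 0xD; E(K, 0xD) = 0x6.
C2: P2 ⊕ 0x6 = 0x6; E(K, 0x6) = 0xD.
C3: P3 ⊕ 0xD = 0x3; E(K, 0x3) = 0x8.
C4: P4 ⊕ 0x8 = 0xF; E(K, 0xF) = 0x4.
C5: P5 ⊕ 0x4 = 0x8; E(K, 0x8) = 0x3.
So the input to E for block 5 is 0x8.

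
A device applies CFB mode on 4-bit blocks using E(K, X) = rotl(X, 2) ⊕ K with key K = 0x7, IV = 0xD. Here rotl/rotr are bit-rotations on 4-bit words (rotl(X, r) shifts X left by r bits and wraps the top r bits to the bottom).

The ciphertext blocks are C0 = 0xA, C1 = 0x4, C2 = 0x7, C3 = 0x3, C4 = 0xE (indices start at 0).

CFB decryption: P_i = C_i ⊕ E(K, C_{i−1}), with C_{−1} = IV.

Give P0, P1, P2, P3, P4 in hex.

P0 = 0xA, P1 = 0x9, P2 = 0x1, P3 = 0x9, P4 = 0x5

P0: E(K, 0xD) = 0x0; 0xA ⊕ 0x0 = 0xA.
P1: E(K, 0xA) = 0xD; 0x4 ⊕ 0xD = 0x9.
P2: E(K, 0x4) = 0x6; 0x7 ⊕ 0x6 = 0x1.
P3: E(K, 0x7) = 0xA; 0x3 ⊕ 0xA = 0x9.
P4: E(K, 0x3) = 0xB; 0xE ⊕ 0xB = 0x5.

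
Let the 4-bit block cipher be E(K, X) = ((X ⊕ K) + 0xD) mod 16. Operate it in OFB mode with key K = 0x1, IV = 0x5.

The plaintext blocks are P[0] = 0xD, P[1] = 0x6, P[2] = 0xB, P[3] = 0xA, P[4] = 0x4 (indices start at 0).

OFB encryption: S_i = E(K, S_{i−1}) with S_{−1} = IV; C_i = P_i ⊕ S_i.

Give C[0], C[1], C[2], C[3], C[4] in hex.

C[0] = 0xC, C[1] = 0xB, C[2] = 0x2, C[3] = 0xF, C[4] = 0x5

C[0]: S = E(K, 0x5) = 0x1; 0xD ⊕ 0x1 = 0xC.
C[1]: S = E(K, 0x1) = 0xD; 0x6 ⊕ 0xD = 0xB.
C[2]: S = E(K, 0xD) = 0x9; 0xB ⊕ 0x9 = 0x2.
C[3]: S = E(K, 0x9) = 0x5; 0xA ⊕ 0x5 = 0xF.
C[4]: S = E(K, 0x5) = 0x1; 0x4 ⊕ 0x1 = 0x5.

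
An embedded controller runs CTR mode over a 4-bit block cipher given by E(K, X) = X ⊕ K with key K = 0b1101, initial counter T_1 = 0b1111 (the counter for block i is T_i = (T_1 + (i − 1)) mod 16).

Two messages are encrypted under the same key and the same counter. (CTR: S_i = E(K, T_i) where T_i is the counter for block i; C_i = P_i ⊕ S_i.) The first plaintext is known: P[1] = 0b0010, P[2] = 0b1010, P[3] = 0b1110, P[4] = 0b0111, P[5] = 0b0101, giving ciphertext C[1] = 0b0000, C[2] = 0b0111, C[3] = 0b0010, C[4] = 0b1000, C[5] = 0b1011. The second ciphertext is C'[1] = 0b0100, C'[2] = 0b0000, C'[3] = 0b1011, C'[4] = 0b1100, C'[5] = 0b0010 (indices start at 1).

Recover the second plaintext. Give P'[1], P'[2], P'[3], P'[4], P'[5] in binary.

In CTR with a reused counter, both messages share the same keystream S_i, so C_i ⊕ C'_i = P_i ⊕ P'_i and thus P'_i = P_i ⊕ C_i ⊕ C'_i.
P'[1]: 0b0010 ⊕ 0b0000 ⊕ 0b0100 = 0b0110.
P'[2]: 0b1010 ⊕ 0b0111 ⊕ 0b0000 = 0b1101.
P'[3]: 0b1110 ⊕ 0b0010 ⊕ 0b1011 = 0b0111.
P'[4]: 0b0111 ⊕ 0b1000 ⊕ 0b1100 = 0b0011.
P'[5]: 0b0101 ⊕ 0b1011 ⊕ 0b0010 = 0b1100.

P'[1] = 0b0110, P'[2] = 0b1101, P'[3] = 0b0111, P'[4] = 0b0011, P'[5] = 0b1100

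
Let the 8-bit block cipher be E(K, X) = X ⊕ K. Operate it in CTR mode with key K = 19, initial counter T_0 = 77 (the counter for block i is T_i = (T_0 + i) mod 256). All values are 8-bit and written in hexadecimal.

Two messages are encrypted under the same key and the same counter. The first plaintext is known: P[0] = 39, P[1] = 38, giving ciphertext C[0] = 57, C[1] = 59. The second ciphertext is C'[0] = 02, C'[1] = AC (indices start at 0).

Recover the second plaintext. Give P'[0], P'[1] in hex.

P'[0] = 6C, P'[1] = CD

In CTR with a reused counter, both messages share the same keystream S_i, so C_i ⊕ C'_i = P_i ⊕ P'_i and thus P'_i = P_i ⊕ C_i ⊕ C'_i.
P'[0]: 39 ⊕ 57 ⊕ 02 = 6C.
P'[1]: 38 ⊕ 59 ⊕ AC = CD.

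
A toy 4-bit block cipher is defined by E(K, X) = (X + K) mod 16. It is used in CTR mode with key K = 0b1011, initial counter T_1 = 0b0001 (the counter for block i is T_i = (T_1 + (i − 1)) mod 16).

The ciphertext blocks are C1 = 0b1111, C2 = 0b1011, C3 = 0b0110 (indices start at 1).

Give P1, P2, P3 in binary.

CTR decryption: S_i = E(K, T_i) where T_i is the counter for block i; P_i = C_i ⊕ S_i.
P1: T = 0b0001, S = E(K, T) = 0b1100; 0b1111 ⊕ 0b1100 = 0b0011.
P2: T = 0b0010, S = E(K, T) = 0b1101; 0b1011 ⊕ 0b1101 = 0b0110.
P3: T = 0b0011, S = E(K, T) = 0b1110; 0b0110 ⊕ 0b1110 = 0b1000.

P1 = 0b0011, P2 = 0b0110, P3 = 0b1000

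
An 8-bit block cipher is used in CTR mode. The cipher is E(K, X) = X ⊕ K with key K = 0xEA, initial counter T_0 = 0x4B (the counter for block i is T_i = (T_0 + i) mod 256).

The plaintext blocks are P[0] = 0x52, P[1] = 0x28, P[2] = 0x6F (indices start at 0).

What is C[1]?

C[1] = 0x8E

CTR encryption: S_i = E(K, T_i) where T_i is the counter for block i; C_i = P_i ⊕ S_i.
C[0]: T = 0x4B, S = E(K, T) = 0xA1; 0x52 ⊕ 0xA1 = 0xF3.
C[1]: T = 0x4C, S = E(K, T) = 0xA6; 0x28 ⊕ 0xA6 = 0x8E.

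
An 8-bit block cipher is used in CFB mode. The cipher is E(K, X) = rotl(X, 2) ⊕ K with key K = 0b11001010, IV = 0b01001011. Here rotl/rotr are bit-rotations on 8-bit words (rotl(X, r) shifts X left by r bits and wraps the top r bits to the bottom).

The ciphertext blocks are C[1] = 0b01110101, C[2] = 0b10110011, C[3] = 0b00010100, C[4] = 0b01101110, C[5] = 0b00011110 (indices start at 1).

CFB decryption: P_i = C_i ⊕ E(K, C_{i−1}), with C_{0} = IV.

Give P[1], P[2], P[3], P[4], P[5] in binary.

P[1] = 0b10010010, P[2] = 0b10101100, P[3] = 0b00010000, P[4] = 0b11110100, P[5] = 0b01101101

P[1]: E(K, 0b01001011) = 0b11100111; 0b01110101 ⊕ 0b11100111 = 0b10010010.
P[2]: E(K, 0b01110101) = 0b00011111; 0b10110011 ⊕ 0b00011111 = 0b10101100.
P[3]: E(K, 0b10110011) = 0b00000100; 0b00010100 ⊕ 0b00000100 = 0b00010000.
P[4]: E(K, 0b00010100) = 0b10011010; 0b01101110 ⊕ 0b10011010 = 0b11110100.
P[5]: E(K, 0b01101110) = 0b01110011; 0b00011110 ⊕ 0b01110011 = 0b01101101.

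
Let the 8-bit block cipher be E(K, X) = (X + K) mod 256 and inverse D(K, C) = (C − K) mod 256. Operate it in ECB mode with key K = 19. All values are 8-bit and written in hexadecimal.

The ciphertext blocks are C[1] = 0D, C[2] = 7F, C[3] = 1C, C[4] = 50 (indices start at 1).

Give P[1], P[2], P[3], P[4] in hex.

ECB decryption: P_i = D(K, C_i).
P[1]: D(K, 0D) = F4.
P[2]: D(K, 7F) = 66.
P[3]: D(K, 1C) = 03.
P[4]: D(K, 50) = 37.

P[1] = F4, P[2] = 66, P[3] = 03, P[4] = 37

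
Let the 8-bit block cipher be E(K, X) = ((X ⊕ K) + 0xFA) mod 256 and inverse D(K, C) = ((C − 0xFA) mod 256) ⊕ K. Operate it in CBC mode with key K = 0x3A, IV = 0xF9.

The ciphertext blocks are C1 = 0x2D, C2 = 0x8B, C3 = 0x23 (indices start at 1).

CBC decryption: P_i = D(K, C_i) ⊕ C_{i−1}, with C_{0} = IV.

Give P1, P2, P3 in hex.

P1 = 0xF0, P2 = 0x86, P3 = 0x98

P1: D(K, 0x2D) = 0x09; 0x09 ⊕ 0xF9 = 0xF0.
P2: D(K, 0x8B) = 0xAB; 0xAB ⊕ 0x2D = 0x86.
P3: D(K, 0x23) = 0x13; 0x13 ⊕ 0x8B = 0x98.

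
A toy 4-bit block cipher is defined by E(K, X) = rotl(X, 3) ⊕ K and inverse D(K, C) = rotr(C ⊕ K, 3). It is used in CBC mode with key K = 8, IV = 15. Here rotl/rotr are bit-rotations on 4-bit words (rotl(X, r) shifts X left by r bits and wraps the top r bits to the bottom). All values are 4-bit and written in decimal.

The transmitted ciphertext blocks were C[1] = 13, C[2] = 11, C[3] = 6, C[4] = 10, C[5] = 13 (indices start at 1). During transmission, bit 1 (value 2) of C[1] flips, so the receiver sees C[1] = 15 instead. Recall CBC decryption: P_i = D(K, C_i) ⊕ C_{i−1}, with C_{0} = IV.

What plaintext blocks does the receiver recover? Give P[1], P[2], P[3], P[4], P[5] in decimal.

Only C[1] changed, to 15. In CBC, a change in C_i garbles P_i and flips the same bit in P_{i+1}. Decrypting the received ciphertext:
P[1]: D(K, 15) = 14; 14 ⊕ 15 = 1.
P[2]: D(K, 11) = 6; 6 ⊕ 15 = 9.
P[3]: D(K, 6) = 13; 13 ⊕ 11 = 6.
P[4]: D(K, 10) = 4; 4 ⊕ 6 = 2.
P[5]: D(K, 13) = 10; 10 ⊕ 10 = 0.
Blocks that differ from the original plaintext: P[1], P[2].

P[1] = 1, P[2] = 9, P[3] = 6, P[4] = 2, P[5] = 0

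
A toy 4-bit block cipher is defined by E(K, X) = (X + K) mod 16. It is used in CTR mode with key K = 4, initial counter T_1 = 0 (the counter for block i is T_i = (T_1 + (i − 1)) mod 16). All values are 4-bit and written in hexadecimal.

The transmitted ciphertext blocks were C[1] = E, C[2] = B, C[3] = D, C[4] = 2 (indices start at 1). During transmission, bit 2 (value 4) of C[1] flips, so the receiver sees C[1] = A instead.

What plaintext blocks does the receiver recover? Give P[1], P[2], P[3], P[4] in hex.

CTR decryption: S_i = E(K, T_i) where T_i is the counter for block i; P_i = C_i ⊕ S_i.
Only C[1] changed, to A. In CTR, a change in C_i flips the same bit in P_i only; the keystream is unaffected. Decrypting the received ciphertext:
P[1]: T = 0, S = E(K, T) = 4; A ⊕ 4 = E.
P[2]: T = 1, S = E(K, T) = 5; B ⊕ 5 = E.
P[3]: T = 2, S = E(K, T) = 6; D ⊕ 6 = B.
P[4]: T = 3, S = E(K, T) = 7; 2 ⊕ 7 = 5.
Blocks that differ from the original plaintext: P[1].

P[1] = E, P[2] = E, P[3] = B, P[4] = 5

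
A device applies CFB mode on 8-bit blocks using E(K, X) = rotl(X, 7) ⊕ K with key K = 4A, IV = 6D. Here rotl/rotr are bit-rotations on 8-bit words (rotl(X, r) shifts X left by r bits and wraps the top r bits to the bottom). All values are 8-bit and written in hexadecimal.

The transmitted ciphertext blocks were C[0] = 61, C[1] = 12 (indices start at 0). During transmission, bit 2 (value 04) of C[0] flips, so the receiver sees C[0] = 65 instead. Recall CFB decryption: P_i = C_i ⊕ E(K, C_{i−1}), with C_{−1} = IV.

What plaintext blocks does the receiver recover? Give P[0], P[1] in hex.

P[0] = 99, P[1] = EA

Only C[0] changed, to 65. In CFB, a change in C_i flips the same bit in P_i and garbles P_{i+1}. Decrypting the received ciphertext:
P[0]: E(K, 6D) = FC; 65 ⊕ FC = 99.
P[1]: E(K, 65) = F8; 12 ⊕ F8 = EA.
Blocks that differ from the original plaintext: P[0], P[1].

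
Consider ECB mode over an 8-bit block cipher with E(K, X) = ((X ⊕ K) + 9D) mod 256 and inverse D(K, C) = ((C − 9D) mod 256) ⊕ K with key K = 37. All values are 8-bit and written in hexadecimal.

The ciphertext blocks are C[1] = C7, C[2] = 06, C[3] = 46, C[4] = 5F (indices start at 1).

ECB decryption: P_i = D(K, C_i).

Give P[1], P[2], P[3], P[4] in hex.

P[1] = 1D, P[2] = 5E, P[3] = 9E, P[4] = F5

P[1]: D(K, C7) = 1D.
P[2]: D(K, 06) = 5E.
P[3]: D(K, 46) = 9E.
P[4]: D(K, 5F) = F5.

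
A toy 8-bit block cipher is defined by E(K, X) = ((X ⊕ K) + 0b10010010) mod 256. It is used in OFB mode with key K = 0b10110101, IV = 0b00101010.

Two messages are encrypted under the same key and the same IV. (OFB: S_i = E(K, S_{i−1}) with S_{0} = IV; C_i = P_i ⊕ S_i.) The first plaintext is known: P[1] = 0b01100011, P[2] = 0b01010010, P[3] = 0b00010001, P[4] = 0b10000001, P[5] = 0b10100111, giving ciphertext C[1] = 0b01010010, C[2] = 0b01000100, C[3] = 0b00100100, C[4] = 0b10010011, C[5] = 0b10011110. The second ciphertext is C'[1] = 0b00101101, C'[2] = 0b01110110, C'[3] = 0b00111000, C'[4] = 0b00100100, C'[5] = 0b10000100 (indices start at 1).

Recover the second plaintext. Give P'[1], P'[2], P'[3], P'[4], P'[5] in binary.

In OFB with a reused IV, both messages share the same keystream S_i, so C_i ⊕ C'_i = P_i ⊕ P'_i and thus P'_i = P_i ⊕ C_i ⊕ C'_i.
P'[1]: 0b01100011 ⊕ 0b01010010 ⊕ 0b00101101 = 0b00011100.
P'[2]: 0b01010010 ⊕ 0b01000100 ⊕ 0b01110110 = 0b01100000.
P'[3]: 0b00010001 ⊕ 0b00100100 ⊕ 0b00111000 = 0b00001101.
P'[4]: 0b10000001 ⊕ 0b10010011 ⊕ 0b00100100 = 0b00110110.
P'[5]: 0b10100111 ⊕ 0b10011110 ⊕ 0b10000100 = 0b10111101.

P'[1] = 0b00011100, P'[2] = 0b01100000, P'[3] = 0b00001101, P'[4] = 0b00110110, P'[5] = 0b10111101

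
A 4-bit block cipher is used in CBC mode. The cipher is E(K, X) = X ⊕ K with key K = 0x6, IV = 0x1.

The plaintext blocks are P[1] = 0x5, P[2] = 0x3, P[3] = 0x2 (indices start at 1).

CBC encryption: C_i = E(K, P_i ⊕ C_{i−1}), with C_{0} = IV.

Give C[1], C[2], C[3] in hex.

C[1]: P[1] ⊕ 0x1 = 0x4; E(K, 0x4) = 0x2.
C[2]: P[2] ⊕ 0x2 = 0x1; E(K, 0x1) = 0x7.
C[3]: P[3] ⊕ 0x7 = 0x5; E(K, 0x5) = 0x3.

C[1] = 0x2, C[2] = 0x7, C[3] = 0x3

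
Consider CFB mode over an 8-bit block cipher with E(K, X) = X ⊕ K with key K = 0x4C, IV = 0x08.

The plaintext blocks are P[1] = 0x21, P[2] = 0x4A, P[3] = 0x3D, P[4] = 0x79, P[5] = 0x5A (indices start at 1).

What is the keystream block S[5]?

CFB encryption: C_i = P_i ⊕ E(K, C_{i−1}), with C_{0} = IV.
C[1]: E(K, 0x08) = 0x44; 0x21 ⊕ 0x44 = 0x65.
C[2]: E(K, 0x65) = 0x29; 0x4A ⊕ 0x29 = 0x63.
C[3]: E(K, 0x63) = 0x2F; 0x3D ⊕ 0x2F = 0x12.
C[4]: E(K, 0x12) = 0x5E; 0x79 ⊕ 0x5E = 0x27.
C[5]: E(K, 0x27) = 0x6B; 0x5A ⊕ 0x6B = 0x31.
So S[5] = 0x6B.

0x6B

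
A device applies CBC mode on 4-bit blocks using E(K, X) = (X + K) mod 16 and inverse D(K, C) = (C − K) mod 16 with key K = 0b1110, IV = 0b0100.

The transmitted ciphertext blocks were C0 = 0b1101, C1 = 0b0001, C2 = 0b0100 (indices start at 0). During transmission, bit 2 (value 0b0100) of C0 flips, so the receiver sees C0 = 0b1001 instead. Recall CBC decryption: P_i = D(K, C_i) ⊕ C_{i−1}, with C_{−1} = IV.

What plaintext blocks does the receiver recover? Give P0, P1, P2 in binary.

Only C0 changed, to 0b1001. In CBC, a change in C_i garbles P_i and flips the same bit in P_{i+1}. Decrypting the received ciphertext:
P0: D(K, 0b1001) = 0b1011; 0b1011 ⊕ 0b0100 = 0b1111.
P1: D(K, 0b0001) = 0b0011; 0b0011 ⊕ 0b1001 = 0b1010.
P2: D(K, 0b0100) = 0b0110; 0b0110 ⊕ 0b0001 = 0b0111.
Blocks that differ from the original plaintext: P0, P1.

P0 = 0b1111, P1 = 0b1010, P2 = 0b0111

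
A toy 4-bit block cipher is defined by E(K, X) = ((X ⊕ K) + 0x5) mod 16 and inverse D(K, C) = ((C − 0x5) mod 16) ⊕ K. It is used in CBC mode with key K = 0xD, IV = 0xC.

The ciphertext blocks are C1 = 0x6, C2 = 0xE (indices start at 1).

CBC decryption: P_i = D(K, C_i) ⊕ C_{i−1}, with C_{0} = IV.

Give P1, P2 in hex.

P1 = 0x0, P2 = 0x2

P1: D(K, 0x6) = 0xC; 0xC ⊕ 0xC = 0x0.
P2: D(K, 0xE) = 0x4; 0x4 ⊕ 0x6 = 0x2.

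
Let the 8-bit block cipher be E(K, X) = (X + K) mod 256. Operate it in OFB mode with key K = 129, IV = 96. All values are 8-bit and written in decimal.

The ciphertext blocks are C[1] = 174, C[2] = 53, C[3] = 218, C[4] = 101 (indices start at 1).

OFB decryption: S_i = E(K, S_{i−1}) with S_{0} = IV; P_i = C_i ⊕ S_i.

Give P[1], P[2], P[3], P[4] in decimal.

P[1] = 79, P[2] = 87, P[3] = 57, P[4] = 1

P[1]: S = E(K, 96) = 225; 174 ⊕ 225 = 79.
P[2]: S = E(K, 225) = 98; 53 ⊕ 98 = 87.
P[3]: S = E(K, 98) = 227; 218 ⊕ 227 = 57.
P[4]: S = E(K, 227) = 100; 101 ⊕ 100 = 1.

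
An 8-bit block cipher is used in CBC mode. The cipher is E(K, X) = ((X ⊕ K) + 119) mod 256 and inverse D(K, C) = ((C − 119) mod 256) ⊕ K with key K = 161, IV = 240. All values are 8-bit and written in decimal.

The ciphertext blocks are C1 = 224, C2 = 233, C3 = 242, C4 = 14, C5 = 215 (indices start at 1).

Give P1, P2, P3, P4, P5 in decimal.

P1 = 56, P2 = 51, P3 = 51, P4 = 196, P5 = 207

CBC decryption: P_i = D(K, C_i) ⊕ C_{i−1}, with C_{0} = IV.
P1: D(K, 224) = 200; 200 ⊕ 240 = 56.
P2: D(K, 233) = 211; 211 ⊕ 224 = 51.
P3: D(K, 242) = 218; 218 ⊕ 233 = 51.
P4: D(K, 14) = 54; 54 ⊕ 242 = 196.
P5: D(K, 215) = 193; 193 ⊕ 14 = 207.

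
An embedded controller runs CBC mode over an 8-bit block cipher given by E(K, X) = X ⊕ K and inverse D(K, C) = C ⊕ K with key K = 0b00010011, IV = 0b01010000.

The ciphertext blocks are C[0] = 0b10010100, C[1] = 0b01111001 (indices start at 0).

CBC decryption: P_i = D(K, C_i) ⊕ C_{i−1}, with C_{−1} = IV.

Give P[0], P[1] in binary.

P[0]: D(K, 0b10010100) = 0b10000111; 0b10000111 ⊕ 0b01010000 = 0b11010111.
P[1]: D(K, 0b01111001) = 0b01101010; 0b01101010 ⊕ 0b10010100 = 0b11111110.

P[0] = 0b11010111, P[1] = 0b11111110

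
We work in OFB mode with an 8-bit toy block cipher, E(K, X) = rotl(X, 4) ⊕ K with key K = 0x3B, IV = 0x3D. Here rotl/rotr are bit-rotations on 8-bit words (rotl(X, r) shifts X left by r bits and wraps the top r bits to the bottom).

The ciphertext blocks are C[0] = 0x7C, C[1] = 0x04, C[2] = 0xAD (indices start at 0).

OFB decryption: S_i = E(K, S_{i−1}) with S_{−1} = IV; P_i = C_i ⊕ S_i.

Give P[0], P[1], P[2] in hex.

P[0]: S = E(K, 0x3D) = 0xE8; 0x7C ⊕ 0xE8 = 0x94.
P[1]: S = E(K, 0xE8) = 0xB5; 0x04 ⊕ 0xB5 = 0xB1.
P[2]: S = E(K, 0xB5) = 0x60; 0xAD ⊕ 0x60 = 0xCD.

P[0] = 0x94, P[1] = 0xB1, P[2] = 0xCD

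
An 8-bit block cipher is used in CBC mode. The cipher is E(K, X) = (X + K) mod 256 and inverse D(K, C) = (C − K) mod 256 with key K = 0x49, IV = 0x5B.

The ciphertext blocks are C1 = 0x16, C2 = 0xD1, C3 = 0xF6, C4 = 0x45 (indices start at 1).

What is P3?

P3 = 0x7C

CBC decryption: P_i = D(K, C_i) ⊕ C_{i−1}, with C_{0} = IV.
P3: D(K, 0xF6) = 0xAD; 0xAD ⊕ 0xD1 = 0x7C.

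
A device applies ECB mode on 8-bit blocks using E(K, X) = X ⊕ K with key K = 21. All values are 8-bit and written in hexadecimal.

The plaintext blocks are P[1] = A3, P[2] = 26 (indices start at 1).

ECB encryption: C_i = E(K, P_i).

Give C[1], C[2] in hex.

C[1]: E(K, A3) = 82.
C[2]: E(K, 26) = 07.

C[1] = 82, C[2] = 07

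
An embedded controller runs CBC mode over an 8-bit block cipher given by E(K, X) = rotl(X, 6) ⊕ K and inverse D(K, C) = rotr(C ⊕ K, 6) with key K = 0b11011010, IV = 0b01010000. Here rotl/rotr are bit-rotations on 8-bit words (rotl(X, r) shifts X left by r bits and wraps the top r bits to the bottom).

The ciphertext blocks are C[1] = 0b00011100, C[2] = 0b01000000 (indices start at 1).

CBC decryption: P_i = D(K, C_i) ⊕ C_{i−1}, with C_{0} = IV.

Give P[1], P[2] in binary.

P[1]: D(K, 0b00011100) = 0b00011011; 0b00011011 ⊕ 0b01010000 = 0b01001011.
P[2]: D(K, 0b01000000) = 0b01101010; 0b01101010 ⊕ 0b00011100 = 0b01110110.

P[1] = 0b01001011, P[2] = 0b01110110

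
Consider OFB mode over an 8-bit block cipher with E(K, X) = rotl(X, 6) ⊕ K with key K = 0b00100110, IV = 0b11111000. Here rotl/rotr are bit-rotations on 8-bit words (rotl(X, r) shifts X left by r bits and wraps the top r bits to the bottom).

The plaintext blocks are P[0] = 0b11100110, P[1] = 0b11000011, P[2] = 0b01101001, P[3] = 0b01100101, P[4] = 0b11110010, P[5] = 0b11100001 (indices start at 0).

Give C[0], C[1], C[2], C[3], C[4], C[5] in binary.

OFB encryption: S_i = E(K, S_{i−1}) with S_{−1} = IV; C_i = P_i ⊕ S_i.
C[0]: S = E(K, 0b11111000) = 0b00011000; 0b11100110 ⊕ 0b00011000 = 0b11111110.
C[1]: S = E(K, 0b00011000) = 0b00100000; 0b11000011 ⊕ 0b00100000 = 0b11100011.
C[2]: S = E(K, 0b00100000) = 0b00101110; 0b01101001 ⊕ 0b00101110 = 0b01000111.
C[3]: S = E(K, 0b00101110) = 0b10101101; 0b01100101 ⊕ 0b10101101 = 0b11001000.
C[4]: S = E(K, 0b10101101) = 0b01001101; 0b11110010 ⊕ 0b01001101 = 0b10111111.
C[5]: S = E(K, 0b01001101) = 0b01110101; 0b11100001 ⊕ 0b01110101 = 0b10010100.

C[0] = 0b11111110, C[1] = 0b11100011, C[2] = 0b01000111, C[3] = 0b11001000, C[4] = 0b10111111, C[5] = 0b10010100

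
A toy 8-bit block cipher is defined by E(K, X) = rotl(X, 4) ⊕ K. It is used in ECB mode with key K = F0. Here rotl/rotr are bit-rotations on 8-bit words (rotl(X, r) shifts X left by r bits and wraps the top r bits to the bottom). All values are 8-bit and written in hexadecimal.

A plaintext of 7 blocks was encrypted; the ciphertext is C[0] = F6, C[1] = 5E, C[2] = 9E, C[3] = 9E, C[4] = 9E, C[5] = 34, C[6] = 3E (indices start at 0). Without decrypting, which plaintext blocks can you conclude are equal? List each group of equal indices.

ECB encrypts each block independently with the same key, so equal ciphertext blocks imply equal plaintext blocks.
C[2] = C[3] = C[4] = 9E, so P[2] = P[3] = P[4].

P[2] = P[3] = P[4]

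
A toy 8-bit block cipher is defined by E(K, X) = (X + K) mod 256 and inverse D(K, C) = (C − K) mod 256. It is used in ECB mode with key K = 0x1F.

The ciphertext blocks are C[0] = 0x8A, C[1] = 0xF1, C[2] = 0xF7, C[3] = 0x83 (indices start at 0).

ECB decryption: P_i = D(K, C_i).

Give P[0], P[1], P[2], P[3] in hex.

P[0]: D(K, 0x8A) = 0x6B.
P[1]: D(K, 0xF1) = 0xD2.
P[2]: D(K, 0xF7) = 0xD8.
P[3]: D(K, 0x83) = 0x64.

P[0] = 0x6B, P[1] = 0xD2, P[2] = 0xD8, P[3] = 0x64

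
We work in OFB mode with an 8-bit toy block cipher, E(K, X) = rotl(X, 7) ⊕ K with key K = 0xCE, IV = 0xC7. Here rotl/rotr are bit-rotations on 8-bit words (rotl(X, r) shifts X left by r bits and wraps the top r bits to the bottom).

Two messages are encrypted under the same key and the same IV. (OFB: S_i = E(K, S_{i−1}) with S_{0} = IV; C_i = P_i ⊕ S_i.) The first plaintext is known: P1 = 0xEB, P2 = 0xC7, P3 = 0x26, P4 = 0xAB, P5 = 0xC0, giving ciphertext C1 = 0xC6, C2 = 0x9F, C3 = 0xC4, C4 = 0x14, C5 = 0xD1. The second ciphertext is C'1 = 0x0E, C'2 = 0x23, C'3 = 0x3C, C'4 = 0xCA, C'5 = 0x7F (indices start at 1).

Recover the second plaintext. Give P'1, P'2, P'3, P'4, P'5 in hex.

P'1 = 0x23, P'2 = 0x7B, P'3 = 0xDE, P'4 = 0x75, P'5 = 0x6E

In OFB with a reused IV, both messages share the same keystream S_i, so C_i ⊕ C'_i = P_i ⊕ P'_i and thus P'_i = P_i ⊕ C_i ⊕ C'_i.
P'1: 0xEB ⊕ 0xC6 ⊕ 0x0E = 0x23.
P'2: 0xC7 ⊕ 0x9F ⊕ 0x23 = 0x7B.
P'3: 0x26 ⊕ 0xC4 ⊕ 0x3C = 0xDE.
P'4: 0xAB ⊕ 0x14 ⊕ 0xCA = 0x75.
P'5: 0xC0 ⊕ 0xD1 ⊕ 0x7F = 0x6E.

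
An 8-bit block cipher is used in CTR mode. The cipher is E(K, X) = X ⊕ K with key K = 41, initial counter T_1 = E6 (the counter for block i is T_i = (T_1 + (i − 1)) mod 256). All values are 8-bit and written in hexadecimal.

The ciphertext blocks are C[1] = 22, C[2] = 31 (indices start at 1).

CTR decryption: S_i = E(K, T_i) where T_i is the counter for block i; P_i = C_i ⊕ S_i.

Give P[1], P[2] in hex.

P[1]: T = E6, S = E(K, T) = A7; 22 ⊕ A7 = 85.
P[2]: T = E7, S = E(K, T) = A6; 31 ⊕ A6 = 97.

P[1] = 85, P[2] = 97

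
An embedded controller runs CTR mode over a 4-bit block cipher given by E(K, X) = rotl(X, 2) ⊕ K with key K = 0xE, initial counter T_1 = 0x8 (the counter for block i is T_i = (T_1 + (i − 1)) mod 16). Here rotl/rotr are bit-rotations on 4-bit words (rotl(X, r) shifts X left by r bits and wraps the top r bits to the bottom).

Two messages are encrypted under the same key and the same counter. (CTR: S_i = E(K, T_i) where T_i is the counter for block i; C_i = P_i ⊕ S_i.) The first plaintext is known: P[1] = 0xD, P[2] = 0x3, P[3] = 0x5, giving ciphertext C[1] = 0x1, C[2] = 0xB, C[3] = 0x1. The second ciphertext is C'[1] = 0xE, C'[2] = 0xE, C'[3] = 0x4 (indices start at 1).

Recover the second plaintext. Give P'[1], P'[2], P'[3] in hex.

In CTR with a reused counter, both messages share the same keystream S_i, so C_i ⊕ C'_i = P_i ⊕ P'_i and thus P'_i = P_i ⊕ C_i ⊕ C'_i.
P'[1]: 0xD ⊕ 0x1 ⊕ 0xE = 0x2.
P'[2]: 0x3 ⊕ 0xB ⊕ 0xE = 0x6.
P'[3]: 0x5 ⊕ 0x1 ⊕ 0x4 = 0x0.

P'[1] = 0x2, P'[2] = 0x6, P'[3] = 0x0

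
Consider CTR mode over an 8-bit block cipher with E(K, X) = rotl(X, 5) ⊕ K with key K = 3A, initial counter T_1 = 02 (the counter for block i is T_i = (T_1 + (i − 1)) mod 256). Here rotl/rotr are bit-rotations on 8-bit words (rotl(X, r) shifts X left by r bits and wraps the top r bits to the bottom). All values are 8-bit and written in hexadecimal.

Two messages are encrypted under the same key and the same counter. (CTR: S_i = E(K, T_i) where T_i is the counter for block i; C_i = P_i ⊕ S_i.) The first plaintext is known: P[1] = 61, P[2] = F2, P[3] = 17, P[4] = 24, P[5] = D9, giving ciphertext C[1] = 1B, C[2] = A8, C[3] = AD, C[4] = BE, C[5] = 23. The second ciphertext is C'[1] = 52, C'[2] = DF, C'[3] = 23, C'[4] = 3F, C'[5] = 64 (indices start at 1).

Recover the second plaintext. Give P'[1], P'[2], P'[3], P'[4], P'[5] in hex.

In CTR with a reused counter, both messages share the same keystream S_i, so C_i ⊕ C'_i = P_i ⊕ P'_i and thus P'_i = P_i ⊕ C_i ⊕ C'_i.
P'[1]: 61 ⊕ 1B ⊕ 52 = 28.
P'[2]: F2 ⊕ A8 ⊕ DF = 85.
P'[3]: 17 ⊕ AD ⊕ 23 = 99.
P'[4]: 24 ⊕ BE ⊕ 3F = A5.
P'[5]: D9 ⊕ 23 ⊕ 64 = 9E.

P'[1] = 28, P'[2] = 85, P'[3] = 99, P'[4] = A5, P'[5] = 9E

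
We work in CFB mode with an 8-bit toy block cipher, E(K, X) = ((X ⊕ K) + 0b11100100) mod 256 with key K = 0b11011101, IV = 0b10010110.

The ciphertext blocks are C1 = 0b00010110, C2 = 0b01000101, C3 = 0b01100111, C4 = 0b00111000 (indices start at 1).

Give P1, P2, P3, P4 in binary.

P1 = 0b00111001, P2 = 0b11101010, P3 = 0b00011011, P4 = 0b10100110

CFB decryption: P_i = C_i ⊕ E(K, C_{i−1}), with C_{0} = IV.
P1: E(K, 0b10010110) = 0b00101111; 0b00010110 ⊕ 0b00101111 = 0b00111001.
P2: E(K, 0b00010110) = 0b10101111; 0b01000101 ⊕ 0b10101111 = 0b11101010.
P3: E(K, 0b01000101) = 0b01111100; 0b01100111 ⊕ 0b01111100 = 0b00011011.
P4: E(K, 0b01100111) = 0b10011110; 0b00111000 ⊕ 0b10011110 = 0b10100110.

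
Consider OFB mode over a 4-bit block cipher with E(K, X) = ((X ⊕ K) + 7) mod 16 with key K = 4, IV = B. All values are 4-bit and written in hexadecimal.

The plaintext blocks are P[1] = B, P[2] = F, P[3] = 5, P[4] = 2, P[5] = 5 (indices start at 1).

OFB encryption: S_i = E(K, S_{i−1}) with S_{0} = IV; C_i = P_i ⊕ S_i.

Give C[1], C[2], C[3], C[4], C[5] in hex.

C[1]: S = E(K, B) = 6; B ⊕ 6 = D.
C[2]: S = E(K, 6) = 9; F ⊕ 9 = 6.
C[3]: S = E(K, 9) = 4; 5 ⊕ 4 = 1.
C[4]: S = E(K, 4) = 7; 2 ⊕ 7 = 5.
C[5]: S = E(K, 7) = A; 5 ⊕ A = F.

C[1] = D, C[2] = 6, C[3] = 1, C[4] = 5, C[5] = F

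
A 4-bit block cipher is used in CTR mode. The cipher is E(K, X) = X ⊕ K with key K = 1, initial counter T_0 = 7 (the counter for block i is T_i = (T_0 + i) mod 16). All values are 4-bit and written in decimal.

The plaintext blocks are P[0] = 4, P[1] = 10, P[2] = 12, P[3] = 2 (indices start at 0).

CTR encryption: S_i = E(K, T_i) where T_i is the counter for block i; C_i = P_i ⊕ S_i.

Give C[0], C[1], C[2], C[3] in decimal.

C[0]: T = 7, S = E(K, T) = 6; 4 ⊕ 6 = 2.
C[1]: T = 8, S = E(K, T) = 9; 10 ⊕ 9 = 3.
C[2]: T = 9, S = E(K, T) = 8; 12 ⊕ 8 = 4.
C[3]: T = 10, S = E(K, T) = 11; 2 ⊕ 11 = 9.

C[0] = 2, C[1] = 3, C[2] = 4, C[3] = 9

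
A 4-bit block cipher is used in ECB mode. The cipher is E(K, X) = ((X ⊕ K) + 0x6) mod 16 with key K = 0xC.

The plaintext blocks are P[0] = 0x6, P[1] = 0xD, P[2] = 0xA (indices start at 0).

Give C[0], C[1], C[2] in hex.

ECB encryption: C_i = E(K, P_i).
C[0]: E(K, 0x6) = 0x0.
C[1]: E(K, 0xD) = 0x7.
C[2]: E(K, 0xA) = 0xC.

C[0] = 0x0, C[1] = 0x7, C[2] = 0xC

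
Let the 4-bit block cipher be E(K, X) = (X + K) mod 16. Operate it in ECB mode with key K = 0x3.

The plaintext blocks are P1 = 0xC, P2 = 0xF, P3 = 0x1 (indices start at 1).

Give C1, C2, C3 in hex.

ECB encryption: C_i = E(K, P_i).
C1: E(K, 0xC) = 0xF.
C2: E(K, 0xF) = 0x2.
C3: E(K, 0x1) = 0x4.

C1 = 0xF, C2 = 0x2, C3 = 0x4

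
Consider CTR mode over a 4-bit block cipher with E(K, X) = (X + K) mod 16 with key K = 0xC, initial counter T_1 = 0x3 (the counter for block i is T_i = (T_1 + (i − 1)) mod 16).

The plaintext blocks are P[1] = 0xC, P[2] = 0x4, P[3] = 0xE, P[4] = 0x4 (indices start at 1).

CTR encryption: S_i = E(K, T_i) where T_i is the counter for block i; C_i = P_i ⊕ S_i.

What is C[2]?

C[1]: T = 0x3, S = E(K, T) = 0xF; 0xC ⊕ 0xF = 0x3.
C[2]: T = 0x4, S = E(K, T) = 0x0; 0x4 ⊕ 0x0 = 0x4.

C[2] = 0x4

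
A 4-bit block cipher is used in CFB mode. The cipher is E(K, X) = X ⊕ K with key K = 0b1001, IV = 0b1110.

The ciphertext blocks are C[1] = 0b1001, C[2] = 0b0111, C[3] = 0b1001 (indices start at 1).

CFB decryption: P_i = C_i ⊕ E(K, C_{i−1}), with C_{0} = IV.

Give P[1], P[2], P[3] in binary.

P[1] = 0b1110, P[2] = 0b0111, P[3] = 0b0111

P[1]: E(K, 0b1110) = 0b0111; 0b1001 ⊕ 0b0111 = 0b1110.
P[2]: E(K, 0b1001) = 0b0000; 0b0111 ⊕ 0b0000 = 0b0111.
P[3]: E(K, 0b0111) = 0b1110; 0b1001 ⊕ 0b1110 = 0b0111.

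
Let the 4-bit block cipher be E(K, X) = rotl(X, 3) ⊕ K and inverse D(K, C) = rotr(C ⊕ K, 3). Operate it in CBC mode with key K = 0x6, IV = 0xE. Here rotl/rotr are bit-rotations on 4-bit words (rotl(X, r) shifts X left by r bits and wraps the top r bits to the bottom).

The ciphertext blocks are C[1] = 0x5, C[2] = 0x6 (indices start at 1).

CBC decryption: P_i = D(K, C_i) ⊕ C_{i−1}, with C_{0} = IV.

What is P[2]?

P[2]: D(K, 0x6) = 0x0; 0x0 ⊕ 0x5 = 0x5.

P[2] = 0x5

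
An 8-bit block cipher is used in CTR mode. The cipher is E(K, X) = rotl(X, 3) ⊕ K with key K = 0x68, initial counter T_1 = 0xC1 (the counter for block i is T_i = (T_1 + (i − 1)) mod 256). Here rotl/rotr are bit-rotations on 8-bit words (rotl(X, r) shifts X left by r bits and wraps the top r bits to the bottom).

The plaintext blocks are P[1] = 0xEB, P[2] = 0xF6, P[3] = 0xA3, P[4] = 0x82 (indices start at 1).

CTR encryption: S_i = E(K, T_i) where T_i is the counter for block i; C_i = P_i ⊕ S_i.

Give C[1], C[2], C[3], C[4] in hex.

C[1] = 0x8D, C[2] = 0x88, C[3] = 0xD5, C[4] = 0xCC

C[1]: T = 0xC1, S = E(K, T) = 0x66; 0xEB ⊕ 0x66 = 0x8D.
C[2]: T = 0xC2, S = E(K, T) = 0x7E; 0xF6 ⊕ 0x7E = 0x88.
C[3]: T = 0xC3, S = E(K, T) = 0x76; 0xA3 ⊕ 0x76 = 0xD5.
C[4]: T = 0xC4, S = E(K, T) = 0x4E; 0x82 ⊕ 0x4E = 0xCC.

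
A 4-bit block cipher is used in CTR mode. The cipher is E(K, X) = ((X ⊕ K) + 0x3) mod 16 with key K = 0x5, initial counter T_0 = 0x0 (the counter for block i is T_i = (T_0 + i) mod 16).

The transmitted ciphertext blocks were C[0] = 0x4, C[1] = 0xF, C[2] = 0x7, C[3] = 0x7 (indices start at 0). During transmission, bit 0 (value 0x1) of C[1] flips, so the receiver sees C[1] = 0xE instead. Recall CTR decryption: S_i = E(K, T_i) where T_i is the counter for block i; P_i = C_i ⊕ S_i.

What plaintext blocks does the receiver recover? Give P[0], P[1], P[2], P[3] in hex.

P[0] = 0xC, P[1] = 0x9, P[2] = 0xD, P[3] = 0xE

Only C[1] changed, to 0xE. In CTR, a change in C_i flips the same bit in P_i only; the keystream is unaffected. Decrypting the received ciphertext:
P[0]: T = 0x0, S = E(K, T) = 0x8; 0x4 ⊕ 0x8 = 0xC.
P[1]: T = 0x1, S = E(K, T) = 0x7; 0xE ⊕ 0x7 = 0x9.
P[2]: T = 0x2, S = E(K, T) = 0xA; 0x7 ⊕ 0xA = 0xD.
P[3]: T = 0x3, S = E(K, T) = 0x9; 0x7 ⊕ 0x9 = 0xE.
Blocks that differ from the original plaintext: P[1].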